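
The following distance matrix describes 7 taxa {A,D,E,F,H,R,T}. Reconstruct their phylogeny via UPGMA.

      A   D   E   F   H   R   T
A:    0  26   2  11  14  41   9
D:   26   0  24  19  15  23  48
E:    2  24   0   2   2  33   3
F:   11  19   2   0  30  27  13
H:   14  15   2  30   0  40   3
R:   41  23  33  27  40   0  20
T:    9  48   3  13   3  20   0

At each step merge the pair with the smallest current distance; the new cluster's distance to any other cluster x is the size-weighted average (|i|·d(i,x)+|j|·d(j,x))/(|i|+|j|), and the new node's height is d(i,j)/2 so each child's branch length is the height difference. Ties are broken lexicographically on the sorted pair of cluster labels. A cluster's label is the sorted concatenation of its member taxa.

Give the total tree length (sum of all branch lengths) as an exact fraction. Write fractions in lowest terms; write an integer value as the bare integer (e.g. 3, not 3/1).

iteration 1: select A,E (d=2); attach at lengths (1, 1); label the merged cluster AE
  updated: d(AE,D)=25, d(AE,F)=13/2, d(AE,H)=8, d(AE,R)=37, d(AE,T)=6
iteration 2: select H,T (d=3); attach at lengths (3/2, 3/2); label the merged cluster HT
  updated: d(AE,HT)=7, d(D,HT)=63/2, d(F,HT)=43/2, d(HT,R)=30
iteration 3: select AE,F (d=13/2); attach at lengths (9/4, 13/4); label the merged cluster AEF
  updated: d(AEF,D)=23, d(AEF,HT)=71/6, d(AEF,R)=101/3
iteration 4: select AEF,HT (d=71/6); attach at lengths (8/3, 53/12); label the merged cluster AEFHT
  updated: d(AEFHT,D)=132/5, d(AEFHT,R)=161/5
iteration 5: select D,R (d=23); attach at lengths (23/2, 23/2); label the merged cluster DR
  updated: d(AEFHT,DR)=293/10
iteration 6: select AEFHT,DR (d=293/10); attach at lengths (131/15, 63/20); label the merged cluster ADEFHRT
final tree: ((((A:1,E:1):9/4,F:13/4):8/3,(H:3/2,T:3/2):53/12):131/15,(D:23/2,R:23/2):63/20)
total length: 787/15

787/15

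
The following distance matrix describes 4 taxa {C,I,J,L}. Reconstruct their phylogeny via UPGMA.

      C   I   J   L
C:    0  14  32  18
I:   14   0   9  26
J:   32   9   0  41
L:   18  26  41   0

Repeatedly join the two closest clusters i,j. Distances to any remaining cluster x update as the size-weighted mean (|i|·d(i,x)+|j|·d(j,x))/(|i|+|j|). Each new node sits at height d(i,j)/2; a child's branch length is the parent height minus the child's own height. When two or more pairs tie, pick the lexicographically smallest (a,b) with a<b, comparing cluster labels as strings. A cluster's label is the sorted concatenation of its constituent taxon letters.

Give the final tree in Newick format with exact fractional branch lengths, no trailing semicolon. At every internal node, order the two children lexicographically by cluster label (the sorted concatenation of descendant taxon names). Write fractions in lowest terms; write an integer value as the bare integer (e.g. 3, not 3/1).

((C:9,L:9):41/8,(I:9/2,J:9/2):77/8)

1. join I+J (d=9) ⇒ IJ; edges |I|=9/2, |J|=9/2
  updated: d(C,IJ)=23, d(IJ,L)=67/2
2. join C+L (d=18) ⇒ CL; edges |C|=9, |L|=9
  updated: d(CL,IJ)=113/4
3. join CL+IJ (d=113/4) ⇒ CIJL; edges |CL|=41/8, |IJ|=77/8
final tree: ((C:9,L:9):41/8,(I:9/2,J:9/2):77/8)
total length: 167/4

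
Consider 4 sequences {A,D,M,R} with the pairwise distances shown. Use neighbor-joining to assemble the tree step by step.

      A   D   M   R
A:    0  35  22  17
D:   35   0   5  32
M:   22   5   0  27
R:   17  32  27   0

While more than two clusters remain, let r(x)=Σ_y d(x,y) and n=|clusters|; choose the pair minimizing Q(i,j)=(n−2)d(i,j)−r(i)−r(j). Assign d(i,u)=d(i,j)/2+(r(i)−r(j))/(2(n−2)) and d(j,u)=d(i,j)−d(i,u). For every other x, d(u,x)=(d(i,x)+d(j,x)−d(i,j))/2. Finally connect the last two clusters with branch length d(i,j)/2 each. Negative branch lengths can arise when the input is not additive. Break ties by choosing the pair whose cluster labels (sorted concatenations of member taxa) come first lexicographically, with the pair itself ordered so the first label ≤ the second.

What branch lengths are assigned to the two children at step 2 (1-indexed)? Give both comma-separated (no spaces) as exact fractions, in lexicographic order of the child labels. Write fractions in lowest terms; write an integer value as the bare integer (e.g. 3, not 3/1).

1. join A+R (d=17, Q=-116) ⇒ AR; edges |A|=8, |R|=9
  updated: d(AR,D)=25, d(AR,M)=16
2. join AR+D (d=25, Q=-46) ⇒ ADR; edges |AR|=18, |D|=7
  updated: d(ADR,M)=-2
3. join ADR+M (d=-2) ⇒ ADMR; edges |ADR|=-1, |M|=-1
final tree: (((A:8,R:9):18,D:7):-1,M:-1)
total length: 40

18,7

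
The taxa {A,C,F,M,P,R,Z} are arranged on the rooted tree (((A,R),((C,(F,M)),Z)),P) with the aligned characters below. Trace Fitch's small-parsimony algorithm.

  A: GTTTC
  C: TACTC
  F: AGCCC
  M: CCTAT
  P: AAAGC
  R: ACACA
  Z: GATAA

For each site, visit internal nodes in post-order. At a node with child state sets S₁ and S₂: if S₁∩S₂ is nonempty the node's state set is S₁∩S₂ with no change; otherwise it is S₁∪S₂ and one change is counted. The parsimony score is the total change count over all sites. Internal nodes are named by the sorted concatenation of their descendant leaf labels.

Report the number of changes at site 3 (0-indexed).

5

AR@0: {G} ∪ {A} = {A,G} (union, +1)
FM@0: {A} ∪ {C} = {A,C} (union, +1)
CFM@0: {T} ∪ {A,C} = {A,C,T} (union, +1)
CFMZ@0: {A,C,T} ∪ {G} = {A,C,G,T} (union, +1)
ACFMRZ@0: {A,G} ∩ {A,C,G,T} = {A,G} (intersection, +0)
ACFMPRZ@0: {A,G} ∩ {A} = {A} (intersection, +0)
AR@1: {T} ∪ {C} = {C,T} (union, +1)
FM@1: {G} ∪ {C} = {C,G} (union, +1)
CFM@1: {A} ∪ {C,G} = {A,C,G} (union, +1)
CFMZ@1: {A,C,G} ∩ {A} = {A} (intersection, +0)
ACFMRZ@1: {C,T} ∪ {A} = {A,C,T} (union, +1)
ACFMPRZ@1: {A,C,T} ∩ {A} = {A} (intersection, +0)
AR@2: {T} ∪ {A} = {A,T} (union, +1)
FM@2: {C} ∪ {T} = {C,T} (union, +1)
CFM@2: {C} ∩ {C,T} = {C} (intersection, +0)
CFMZ@2: {C} ∪ {T} = {C,T} (union, +1)
ACFMRZ@2: {A,T} ∩ {C,T} = {T} (intersection, +0)
ACFMPRZ@2: {T} ∪ {A} = {A,T} (union, +1)
AR@3: {T} ∪ {C} = {C,T} (union, +1)
FM@3: {C} ∪ {A} = {A,C} (union, +1)
CFM@3: {T} ∪ {A,C} = {A,C,T} (union, +1)
CFMZ@3: {A,C,T} ∩ {A} = {A} (intersection, +0)
ACFMRZ@3: {C,T} ∪ {A} = {A,C,T} (union, +1)
ACFMPRZ@3: {A,C,T} ∪ {G} = {A,C,G,T} (union, +1)
AR@4: {C} ∪ {A} = {A,C} (union, +1)
FM@4: {C} ∪ {T} = {C,T} (union, +1)
CFM@4: {C} ∩ {C,T} = {C} (intersection, +0)
CFMZ@4: {C} ∪ {A} = {A,C} (union, +1)
ACFMRZ@4: {A,C} ∩ {A,C} = {A,C} (intersection, +0)
ACFMPRZ@4: {A,C} ∩ {C} = {C} (intersection, +0)
per-site changes: [4, 4, 4, 5, 3]; total = 20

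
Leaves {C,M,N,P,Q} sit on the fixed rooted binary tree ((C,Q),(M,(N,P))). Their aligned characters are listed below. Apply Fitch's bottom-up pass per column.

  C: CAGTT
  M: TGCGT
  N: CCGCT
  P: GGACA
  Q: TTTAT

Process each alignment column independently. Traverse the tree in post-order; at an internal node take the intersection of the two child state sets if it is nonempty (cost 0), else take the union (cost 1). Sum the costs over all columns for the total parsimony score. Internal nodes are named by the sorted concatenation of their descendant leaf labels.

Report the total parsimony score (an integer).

13

CQ@0: {C} ∪ {T} = {C,T} (union, +1)
NP@0: {C} ∪ {G} = {C,G} (union, +1)
MNP@0: {T} ∪ {C,G} = {C,G,T} (union, +1)
CMNPQ@0: {C,T} ∩ {C,G,T} = {C,T} (intersection, +0)
CQ@1: {A} ∪ {T} = {A,T} (union, +1)
NP@1: {C} ∪ {G} = {C,G} (union, +1)
MNP@1: {G} ∩ {C,G} = {G} (intersection, +0)
CMNPQ@1: {A,T} ∪ {G} = {A,G,T} (union, +1)
CQ@2: {G} ∪ {T} = {G,T} (union, +1)
NP@2: {G} ∪ {A} = {A,G} (union, +1)
MNP@2: {C} ∪ {A,G} = {A,C,G} (union, +1)
CMNPQ@2: {G,T} ∩ {A,C,G} = {G} (intersection, +0)
CQ@3: {T} ∪ {A} = {A,T} (union, +1)
NP@3: {C} ∩ {C} = {C} (intersection, +0)
MNP@3: {G} ∪ {C} = {C,G} (union, +1)
CMNPQ@3: {A,T} ∪ {C,G} = {A,C,G,T} (union, +1)
CQ@4: {T} ∩ {T} = {T} (intersection, +0)
NP@4: {T} ∪ {A} = {A,T} (union, +1)
MNP@4: {T} ∩ {A,T} = {T} (intersection, +0)
CMNPQ@4: {T} ∩ {T} = {T} (intersection, +0)
per-site changes: [3, 3, 3, 3, 1]; total = 13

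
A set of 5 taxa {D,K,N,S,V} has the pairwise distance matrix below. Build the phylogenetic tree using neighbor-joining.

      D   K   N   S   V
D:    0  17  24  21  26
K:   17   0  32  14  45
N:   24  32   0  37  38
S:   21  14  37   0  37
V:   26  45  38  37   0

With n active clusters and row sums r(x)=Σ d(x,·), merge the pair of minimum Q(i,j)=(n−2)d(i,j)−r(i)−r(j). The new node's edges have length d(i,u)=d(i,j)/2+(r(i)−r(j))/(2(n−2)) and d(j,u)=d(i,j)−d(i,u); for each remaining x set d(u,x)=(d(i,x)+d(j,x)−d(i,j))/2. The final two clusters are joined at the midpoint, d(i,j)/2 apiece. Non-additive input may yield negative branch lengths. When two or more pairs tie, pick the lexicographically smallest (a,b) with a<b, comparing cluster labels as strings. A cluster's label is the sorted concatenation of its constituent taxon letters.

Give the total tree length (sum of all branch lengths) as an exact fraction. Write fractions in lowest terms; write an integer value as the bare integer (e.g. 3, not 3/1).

1. join K+S (d=14, Q=-175) ⇒ KS; edges |K|=41/6, |S|=43/6
  updated: d(D,KS)=12, d(KS,N)=55/2, d(KS,V)=34
2. join D+KS (d=12, Q=-223/2) ⇒ DKS; edges |D|=25/8, |KS|=71/8
  updated: d(DKS,N)=79/4, d(DKS,V)=24
3. join DKS+N (d=79/4, Q=-327/4) ⇒ DKNS; edges |DKS|=23/8, |N|=135/8
  updated: d(DKNS,V)=169/8
4. join DKNS+V (d=169/8) ⇒ DKNSV; edges |DKNS|=169/16, |V|=169/16
final tree: (((D:25/8,(K:41/6,S:43/6):71/8):23/8,N:135/8):169/16,V:169/16)
total length: 535/8

535/8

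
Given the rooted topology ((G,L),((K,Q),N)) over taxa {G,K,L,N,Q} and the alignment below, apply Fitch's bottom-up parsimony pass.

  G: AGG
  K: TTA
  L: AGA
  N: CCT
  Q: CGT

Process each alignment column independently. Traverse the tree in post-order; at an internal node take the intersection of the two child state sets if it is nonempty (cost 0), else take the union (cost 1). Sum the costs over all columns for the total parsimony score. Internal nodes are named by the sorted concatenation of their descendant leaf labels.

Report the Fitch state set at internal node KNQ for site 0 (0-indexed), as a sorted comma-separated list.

C

[col 0] GL: children G:{A}, L:{A} ∩→ {A}; cost 0
[col 0] KQ: children K:{T}, Q:{C} ∪→ {C,T}; cost 1
[col 0] KNQ: children KQ:{C,T}, N:{C} ∩→ {C}; cost 0
[col 0] GKLNQ: children GL:{A}, KNQ:{C} ∪→ {A,C}; cost 1
[col 1] GL: children G:{G}, L:{G} ∩→ {G}; cost 0
[col 1] KQ: children K:{T}, Q:{G} ∪→ {G,T}; cost 1
[col 1] KNQ: children KQ:{G,T}, N:{C} ∪→ {C,G,T}; cost 1
[col 1] GKLNQ: children GL:{G}, KNQ:{C,G,T} ∩→ {G}; cost 0
[col 2] GL: children G:{G}, L:{A} ∪→ {A,G}; cost 1
[col 2] KQ: children K:{A}, Q:{T} ∪→ {A,T}; cost 1
[col 2] KNQ: children KQ:{A,T}, N:{T} ∩→ {T}; cost 0
[col 2] GKLNQ: children GL:{A,G}, KNQ:{T} ∪→ {A,G,T}; cost 1
per-site changes: [2, 2, 3]; total = 7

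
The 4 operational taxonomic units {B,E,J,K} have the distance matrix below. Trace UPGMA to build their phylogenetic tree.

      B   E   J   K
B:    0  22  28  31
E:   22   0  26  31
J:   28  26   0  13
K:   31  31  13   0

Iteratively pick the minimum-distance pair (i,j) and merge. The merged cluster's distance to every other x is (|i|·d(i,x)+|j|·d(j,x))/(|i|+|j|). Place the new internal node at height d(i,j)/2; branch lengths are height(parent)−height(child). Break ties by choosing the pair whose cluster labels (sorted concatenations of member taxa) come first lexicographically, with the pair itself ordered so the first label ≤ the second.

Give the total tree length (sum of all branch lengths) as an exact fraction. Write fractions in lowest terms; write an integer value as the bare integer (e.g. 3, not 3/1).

1. join J+K (d=13) ⇒ JK; edges |J|=13/2, |K|=13/2
  updated: d(B,JK)=59/2, d(E,JK)=57/2
2. join B+E (d=22) ⇒ BE; edges |B|=11, |E|=11
  updated: d(BE,JK)=29
3. join BE+JK (d=29) ⇒ BEJK; edges |BE|=7/2, |JK|=8
final tree: ((B:11,E:11):7/2,(J:13/2,K:13/2):8)
total length: 93/2

93/2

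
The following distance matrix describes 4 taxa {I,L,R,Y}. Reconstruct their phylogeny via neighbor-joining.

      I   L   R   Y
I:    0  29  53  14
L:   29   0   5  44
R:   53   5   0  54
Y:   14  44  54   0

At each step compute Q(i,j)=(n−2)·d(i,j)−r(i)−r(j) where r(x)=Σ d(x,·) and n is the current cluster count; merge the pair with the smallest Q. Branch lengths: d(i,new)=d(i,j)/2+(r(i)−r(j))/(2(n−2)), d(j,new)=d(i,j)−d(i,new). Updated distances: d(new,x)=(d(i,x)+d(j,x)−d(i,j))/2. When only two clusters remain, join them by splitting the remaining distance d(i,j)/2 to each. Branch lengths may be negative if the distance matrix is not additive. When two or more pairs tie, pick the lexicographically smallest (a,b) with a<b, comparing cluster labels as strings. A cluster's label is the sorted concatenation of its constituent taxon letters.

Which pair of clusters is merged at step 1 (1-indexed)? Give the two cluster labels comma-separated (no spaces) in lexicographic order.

1. join I+Y (d=14, Q=-180) ⇒ IY; edges |I|=3, |Y|=11
  updated: d(IY,L)=59/2, d(IY,R)=93/2
2. join IY+L (d=59/2, Q=-81) ⇒ ILY; edges |IY|=71/2, |L|=-6
  updated: d(ILY,R)=11
3. join ILY+R (d=11) ⇒ ILRY; edges |ILY|=11/2, |R|=11/2
final tree: (((I:3,Y:11):71/2,L:-6):11/2,R:11/2)
total length: 109/2

I,Y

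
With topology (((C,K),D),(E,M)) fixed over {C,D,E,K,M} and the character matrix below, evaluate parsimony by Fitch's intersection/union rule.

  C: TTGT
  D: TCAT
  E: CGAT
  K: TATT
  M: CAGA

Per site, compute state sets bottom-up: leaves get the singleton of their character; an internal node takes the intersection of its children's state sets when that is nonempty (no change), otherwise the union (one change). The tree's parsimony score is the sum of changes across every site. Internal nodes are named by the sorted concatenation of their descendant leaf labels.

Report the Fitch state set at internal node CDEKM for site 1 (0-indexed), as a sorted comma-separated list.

CK@0: {T} ∩ {T} = {T} (intersection, +0)
CDK@0: {T} ∩ {T} = {T} (intersection, +0)
EM@0: {C} ∩ {C} = {C} (intersection, +0)
CDEKM@0: {T} ∪ {C} = {C,T} (union, +1)
CK@1: {T} ∪ {A} = {A,T} (union, +1)
CDK@1: {A,T} ∪ {C} = {A,C,T} (union, +1)
EM@1: {G} ∪ {A} = {A,G} (union, +1)
CDEKM@1: {A,C,T} ∩ {A,G} = {A} (intersection, +0)
CK@2: {G} ∪ {T} = {G,T} (union, +1)
CDK@2: {G,T} ∪ {A} = {A,G,T} (union, +1)
EM@2: {A} ∪ {G} = {A,G} (union, +1)
CDEKM@2: {A,G,T} ∩ {A,G} = {A,G} (intersection, +0)
CK@3: {T} ∩ {T} = {T} (intersection, +0)
CDK@3: {T} ∩ {T} = {T} (intersection, +0)
EM@3: {T} ∪ {A} = {A,T} (union, +1)
CDEKM@3: {T} ∩ {A,T} = {T} (intersection, +0)
per-site changes: [1, 3, 3, 1]; total = 8

A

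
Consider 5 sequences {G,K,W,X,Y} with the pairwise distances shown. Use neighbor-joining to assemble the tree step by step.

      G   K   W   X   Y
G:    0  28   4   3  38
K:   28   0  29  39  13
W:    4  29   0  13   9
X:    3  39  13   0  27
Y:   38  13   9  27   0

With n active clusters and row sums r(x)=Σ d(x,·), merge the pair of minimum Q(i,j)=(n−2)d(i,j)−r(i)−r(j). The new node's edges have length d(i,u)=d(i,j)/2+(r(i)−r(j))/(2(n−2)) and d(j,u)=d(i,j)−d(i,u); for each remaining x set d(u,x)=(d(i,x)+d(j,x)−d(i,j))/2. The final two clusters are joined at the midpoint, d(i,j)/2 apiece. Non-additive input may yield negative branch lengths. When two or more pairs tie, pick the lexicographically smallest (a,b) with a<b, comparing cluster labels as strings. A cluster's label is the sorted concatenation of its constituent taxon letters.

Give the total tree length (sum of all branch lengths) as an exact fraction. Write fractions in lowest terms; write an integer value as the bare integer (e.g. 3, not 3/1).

153/4

1. join K+Y (d=13, Q=-157) ⇒ KY; edges |K|=61/6, |Y|=17/6
  updated: d(G,KY)=53/2, d(KY,W)=25/2, d(KY,X)=53/2
2. join G+X (d=3, Q=-70) ⇒ GX; edges |G|=-3/4, |X|=15/4
  updated: d(GX,KY)=25, d(GX,W)=7
3. join GX+KY (d=25, Q=-89/2) ⇒ GKXY; edges |GX|=39/4, |KY|=61/4
  updated: d(GKXY,W)=-11/4
4. join GKXY+W (d=-11/4) ⇒ GKWXY; edges |GKXY|=-11/8, |W|=-11/8
final tree: (((G:-3/4,X:15/4):39/4,(K:61/6,Y:17/6):61/4):-11/8,W:-11/8)
total length: 153/4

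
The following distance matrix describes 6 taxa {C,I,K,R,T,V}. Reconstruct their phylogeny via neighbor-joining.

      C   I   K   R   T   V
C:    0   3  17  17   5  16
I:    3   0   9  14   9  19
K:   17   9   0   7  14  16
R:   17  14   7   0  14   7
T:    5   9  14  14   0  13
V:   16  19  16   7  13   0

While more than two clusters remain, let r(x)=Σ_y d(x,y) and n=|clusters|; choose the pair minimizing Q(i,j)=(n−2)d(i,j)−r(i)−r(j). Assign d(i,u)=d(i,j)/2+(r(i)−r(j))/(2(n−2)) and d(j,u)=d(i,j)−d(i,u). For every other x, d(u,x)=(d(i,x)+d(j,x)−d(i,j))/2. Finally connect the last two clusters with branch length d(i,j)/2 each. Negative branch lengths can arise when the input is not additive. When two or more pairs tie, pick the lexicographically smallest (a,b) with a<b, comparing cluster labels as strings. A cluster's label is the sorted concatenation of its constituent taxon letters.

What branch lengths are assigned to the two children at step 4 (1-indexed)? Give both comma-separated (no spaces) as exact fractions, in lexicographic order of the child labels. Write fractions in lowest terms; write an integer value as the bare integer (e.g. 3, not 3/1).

step 1: merge (R,V) at d=7, Q=-102; branch lengths R→2, V→5; new cluster RV
  updated: d(C,RV)=13, d(I,RV)=13, d(K,RV)=8, d(RV,T)=10
step 2: merge (K,RV) at d=8, Q=-68; branch lengths K→14/3, RV→10/3; new cluster KRV
  updated: d(C,KRV)=11, d(I,KRV)=7, d(KRV,T)=8
step 3: merge (C,I) at d=3, Q=-32; branch lengths C→3/2, I→3/2; new cluster CI
  updated: d(CI,KRV)=15/2, d(CI,T)=11/2
step 4: merge (CI,KRV) at d=15/2, Q=-21; branch lengths CI→5/2, KRV→5; new cluster CIKRV
  updated: d(CIKRV,T)=3
step 5: merge (CIKRV,T) at d=3; branch lengths CIKRV→3/2, T→3/2; new cluster CIKRTV
final tree: (((C:3/2,I:3/2):5/2,(K:14/3,(R:2,V:5):10/3):5):3/2,T:3/2)
total length: 57/2

5/2,5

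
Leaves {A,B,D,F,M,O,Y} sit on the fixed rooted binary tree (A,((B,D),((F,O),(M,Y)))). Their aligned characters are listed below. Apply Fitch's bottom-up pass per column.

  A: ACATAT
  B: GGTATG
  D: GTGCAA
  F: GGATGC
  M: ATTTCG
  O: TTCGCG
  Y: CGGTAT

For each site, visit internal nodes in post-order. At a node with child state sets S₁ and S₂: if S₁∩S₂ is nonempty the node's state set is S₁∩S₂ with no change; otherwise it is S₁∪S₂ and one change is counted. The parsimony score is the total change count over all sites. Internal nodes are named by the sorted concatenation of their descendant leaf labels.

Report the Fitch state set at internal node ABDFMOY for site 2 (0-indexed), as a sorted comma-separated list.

[col 0] BD: children B:{G}, D:{G} ∩→ {G}; cost 0
[col 0] FO: children F:{G}, O:{T} ∪→ {G,T}; cost 1
[col 0] MY: children M:{A}, Y:{C} ∪→ {A,C}; cost 1
[col 0] FMOY: children FO:{G,T}, MY:{A,C} ∪→ {A,C,G,T}; cost 1
[col 0] BDFMOY: children BD:{G}, FMOY:{A,C,G,T} ∩→ {G}; cost 0
[col 0] ABDFMOY: children A:{A}, BDFMOY:{G} ∪→ {A,G}; cost 1
[col 1] BD: children B:{G}, D:{T} ∪→ {G,T}; cost 1
[col 1] FO: children F:{G}, O:{T} ∪→ {G,T}; cost 1
[col 1] MY: children M:{T}, Y:{G} ∪→ {G,T}; cost 1
[col 1] FMOY: children FO:{G,T}, MY:{G,T} ∩→ {G,T}; cost 0
[col 1] BDFMOY: children BD:{G,T}, FMOY:{G,T} ∩→ {G,T}; cost 0
[col 1] ABDFMOY: children A:{C}, BDFMOY:{G,T} ∪→ {C,G,T}; cost 1
[col 2] BD: children B:{T}, D:{G} ∪→ {G,T}; cost 1
[col 2] FO: children F:{A}, O:{C} ∪→ {A,C}; cost 1
[col 2] MY: children M:{T}, Y:{G} ∪→ {G,T}; cost 1
[col 2] FMOY: children FO:{A,C}, MY:{G,T} ∪→ {A,C,G,T}; cost 1
[col 2] BDFMOY: children BD:{G,T}, FMOY:{A,C,G,T} ∩→ {G,T}; cost 0
[col 2] ABDFMOY: children A:{A}, BDFMOY:{G,T} ∪→ {A,G,T}; cost 1
[col 3] BD: children B:{A}, D:{C} ∪→ {A,C}; cost 1
[col 3] FO: children F:{T}, O:{G} ∪→ {G,T}; cost 1
[col 3] MY: children M:{T}, Y:{T} ∩→ {T}; cost 0
[col 3] FMOY: children FO:{G,T}, MY:{T} ∩→ {T}; cost 0
[col 3] BDFMOY: children BD:{A,C}, FMOY:{T} ∪→ {A,C,T}; cost 1
[col 3] ABDFMOY: children A:{T}, BDFMOY:{A,C,T} ∩→ {T}; cost 0
[col 4] BD: children B:{T}, D:{A} ∪→ {A,T}; cost 1
[col 4] FO: children F:{G}, O:{C} ∪→ {C,G}; cost 1
[col 4] MY: children M:{C}, Y:{A} ∪→ {A,C}; cost 1
[col 4] FMOY: children FO:{C,G}, MY:{A,C} ∩→ {C}; cost 0
[col 4] BDFMOY: children BD:{A,T}, FMOY:{C} ∪→ {A,C,T}; cost 1
[col 4] ABDFMOY: children A:{A}, BDFMOY:{A,C,T} ∩→ {A}; cost 0
[col 5] BD: children B:{G}, D:{A} ∪→ {A,G}; cost 1
[col 5] FO: children F:{C}, O:{G} ∪→ {C,G}; cost 1
[col 5] MY: children M:{G}, Y:{T} ∪→ {G,T}; cost 1
[col 5] FMOY: children FO:{C,G}, MY:{G,T} ∩→ {G}; cost 0
[col 5] BDFMOY: children BD:{A,G}, FMOY:{G} ∩→ {G}; cost 0
[col 5] ABDFMOY: children A:{T}, BDFMOY:{G} ∪→ {G,T}; cost 1
per-site changes: [4, 4, 5, 3, 4, 4]; total = 24

A,G,T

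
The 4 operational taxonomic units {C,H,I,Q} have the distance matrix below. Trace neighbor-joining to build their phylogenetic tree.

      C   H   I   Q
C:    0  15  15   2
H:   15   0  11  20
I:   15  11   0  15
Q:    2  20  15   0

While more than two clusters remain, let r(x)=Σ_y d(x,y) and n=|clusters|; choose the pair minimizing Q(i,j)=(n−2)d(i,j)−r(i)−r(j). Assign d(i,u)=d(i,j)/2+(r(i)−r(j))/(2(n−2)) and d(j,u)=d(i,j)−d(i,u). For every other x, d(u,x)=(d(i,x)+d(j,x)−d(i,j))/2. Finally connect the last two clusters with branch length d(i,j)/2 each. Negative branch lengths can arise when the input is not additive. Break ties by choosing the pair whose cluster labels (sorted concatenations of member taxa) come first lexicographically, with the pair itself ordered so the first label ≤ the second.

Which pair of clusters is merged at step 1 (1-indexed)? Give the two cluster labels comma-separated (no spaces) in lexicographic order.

step 1: merge (C,Q) at d=2, Q=-65; branch lengths C→-1/4, Q→9/4; new cluster CQ
  updated: d(CQ,H)=33/2, d(CQ,I)=14
step 2: merge (CQ,H) at d=33/2, Q=-83/2; branch lengths CQ→39/4, H→27/4; new cluster CHQ
  updated: d(CHQ,I)=17/4
step 3: merge (CHQ,I) at d=17/4; branch lengths CHQ→17/8, I→17/8; new cluster CHIQ
final tree: (((C:-1/4,Q:9/4):39/4,H:27/4):17/8,I:17/8)
total length: 91/4

C,Q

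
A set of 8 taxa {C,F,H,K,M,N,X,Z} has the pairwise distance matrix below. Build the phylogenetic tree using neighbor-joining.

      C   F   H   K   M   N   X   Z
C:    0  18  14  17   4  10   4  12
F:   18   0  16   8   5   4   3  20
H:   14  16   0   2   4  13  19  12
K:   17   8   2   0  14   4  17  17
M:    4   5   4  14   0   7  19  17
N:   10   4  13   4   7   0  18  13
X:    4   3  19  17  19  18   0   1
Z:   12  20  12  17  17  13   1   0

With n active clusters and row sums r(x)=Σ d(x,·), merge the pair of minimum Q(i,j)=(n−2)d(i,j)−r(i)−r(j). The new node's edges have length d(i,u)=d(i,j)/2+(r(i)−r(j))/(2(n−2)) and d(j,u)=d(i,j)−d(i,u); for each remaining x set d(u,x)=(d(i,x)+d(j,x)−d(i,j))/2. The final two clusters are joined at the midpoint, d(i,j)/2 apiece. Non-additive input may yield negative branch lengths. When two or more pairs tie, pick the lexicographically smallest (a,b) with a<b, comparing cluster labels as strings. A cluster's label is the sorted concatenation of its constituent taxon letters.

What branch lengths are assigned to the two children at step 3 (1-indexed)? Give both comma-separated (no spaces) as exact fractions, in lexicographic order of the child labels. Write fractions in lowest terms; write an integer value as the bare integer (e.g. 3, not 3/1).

iteration 1: select X,Z (d=1, Q=-167); attach at lengths (-5/12, 17/12); label the merged cluster XZ
  updated: d(C,XZ)=15/2, d(F,XZ)=11, d(H,XZ)=15, d(K,XZ)=33/2, d(M,XZ)=35/2, d(N,XZ)=15
iteration 2: select C,XZ (d=15/2, Q=-231/2); attach at lengths (51/20, 99/20); label the merged cluster CXZ
  updated: d(CXZ,F)=43/4, d(CXZ,H)=43/4, d(CXZ,K)=13, d(CXZ,M)=7, d(CXZ,N)=35/4
iteration 3: select H,K (d=2, Q=-315/4); attach at lengths (51/32, 13/32); label the merged cluster HK
  updated: d(CXZ,HK)=87/8, d(F,HK)=11, d(HK,M)=8, d(HK,N)=15/2
iteration 4: select F,N (d=4, Q=-46); attach at lengths (31/12, 17/12); label the merged cluster FN
  updated: d(CXZ,FN)=31/4, d(FN,HK)=29/4, d(FN,M)=4
iteration 5: select CXZ,M (d=7, Q=-245/8); attach at lengths (165/32, 59/32); label the merged cluster CMXZ
  updated: d(CMXZ,FN)=19/8, d(CMXZ,HK)=95/16
iteration 6: select CMXZ,FN (d=19/8, Q=-249/16); attach at lengths (17/32, 59/32); label the merged cluster CFMNXZ
  updated: d(CFMNXZ,HK)=173/32
iteration 7: select CFMNXZ,HK (d=173/32); attach at lengths (173/64, 173/64); label the merged cluster CFHKMNXZ
final tree: ((((C:51/20,(X:-5/12,Z:17/12):99/20):165/32,M:59/32):17/32,(F:31/12,N:17/12):59/32):173/64,(H:51/32,K:13/32):173/64)
total length: 937/32

51/32,13/32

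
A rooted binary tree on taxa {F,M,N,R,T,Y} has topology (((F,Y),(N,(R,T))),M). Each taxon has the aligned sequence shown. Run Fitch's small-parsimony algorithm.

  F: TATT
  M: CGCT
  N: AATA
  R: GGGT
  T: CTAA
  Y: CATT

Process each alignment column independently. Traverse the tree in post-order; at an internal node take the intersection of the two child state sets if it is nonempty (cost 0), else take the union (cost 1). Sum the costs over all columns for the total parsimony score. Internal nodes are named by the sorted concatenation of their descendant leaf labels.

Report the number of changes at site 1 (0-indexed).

[col 0] FY: children F:{T}, Y:{C} ∪→ {C,T}; cost 1
[col 0] RT: children R:{G}, T:{C} ∪→ {C,G}; cost 1
[col 0] NRT: children N:{A}, RT:{C,G} ∪→ {A,C,G}; cost 1
[col 0] FNRTY: children FY:{C,T}, NRT:{A,C,G} ∩→ {C}; cost 0
[col 0] FMNRTY: children FNRTY:{C}, M:{C} ∩→ {C}; cost 0
[col 1] FY: children F:{A}, Y:{A} ∩→ {A}; cost 0
[col 1] RT: children R:{G}, T:{T} ∪→ {G,T}; cost 1
[col 1] NRT: children N:{A}, RT:{G,T} ∪→ {A,G,T}; cost 1
[col 1] FNRTY: children FY:{A}, NRT:{A,G,T} ∩→ {A}; cost 0
[col 1] FMNRTY: children FNRTY:{A}, M:{G} ∪→ {A,G}; cost 1
[col 2] FY: children F:{T}, Y:{T} ∩→ {T}; cost 0
[col 2] RT: children R:{G}, T:{A} ∪→ {A,G}; cost 1
[col 2] NRT: children N:{T}, RT:{A,G} ∪→ {A,G,T}; cost 1
[col 2] FNRTY: children FY:{T}, NRT:{A,G,T} ∩→ {T}; cost 0
[col 2] FMNRTY: children FNRTY:{T}, M:{C} ∪→ {C,T}; cost 1
[col 3] FY: children F:{T}, Y:{T} ∩→ {T}; cost 0
[col 3] RT: children R:{T}, T:{A} ∪→ {A,T}; cost 1
[col 3] NRT: children N:{A}, RT:{A,T} ∩→ {A}; cost 0
[col 3] FNRTY: children FY:{T}, NRT:{A} ∪→ {A,T}; cost 1
[col 3] FMNRTY: children FNRTY:{A,T}, M:{T} ∩→ {T}; cost 0
per-site changes: [3, 3, 3, 2]; total = 11

3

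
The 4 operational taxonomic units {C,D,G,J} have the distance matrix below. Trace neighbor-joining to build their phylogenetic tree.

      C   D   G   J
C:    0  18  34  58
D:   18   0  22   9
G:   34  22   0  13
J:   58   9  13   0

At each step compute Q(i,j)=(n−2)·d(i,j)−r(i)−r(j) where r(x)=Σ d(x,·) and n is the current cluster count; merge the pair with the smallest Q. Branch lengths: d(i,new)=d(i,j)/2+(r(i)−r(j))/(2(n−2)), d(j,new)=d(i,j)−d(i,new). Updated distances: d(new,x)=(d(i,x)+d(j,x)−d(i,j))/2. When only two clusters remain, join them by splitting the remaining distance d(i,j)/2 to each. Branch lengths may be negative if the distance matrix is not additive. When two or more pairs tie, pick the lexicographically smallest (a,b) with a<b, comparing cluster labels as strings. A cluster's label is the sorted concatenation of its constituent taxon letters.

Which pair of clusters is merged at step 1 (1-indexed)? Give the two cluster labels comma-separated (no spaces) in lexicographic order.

iteration 1: select C,D (d=18, Q=-123); attach at lengths (97/4, -25/4); label the merged cluster CD
  updated: d(CD,G)=19, d(CD,J)=49/2
iteration 2: select CD,G (d=19, Q=-113/2); attach at lengths (61/4, 15/4); label the merged cluster CDG
  updated: d(CDG,J)=37/4
iteration 3: select CDG,J (d=37/4); attach at lengths (37/8, 37/8); label the merged cluster CDGJ
final tree: (((C:97/4,D:-25/4):61/4,G:15/4):37/8,J:37/8)
total length: 185/4

C,D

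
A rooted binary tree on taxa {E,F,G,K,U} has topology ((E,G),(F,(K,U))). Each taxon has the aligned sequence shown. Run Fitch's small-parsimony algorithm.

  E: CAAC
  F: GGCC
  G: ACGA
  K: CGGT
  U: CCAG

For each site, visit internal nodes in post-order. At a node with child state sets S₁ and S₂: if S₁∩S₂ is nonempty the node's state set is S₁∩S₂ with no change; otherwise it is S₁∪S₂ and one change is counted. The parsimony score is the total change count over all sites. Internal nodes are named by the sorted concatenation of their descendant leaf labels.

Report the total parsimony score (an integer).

[col 0] EG: children E:{C}, G:{A} ∪→ {A,C}; cost 1
[col 0] KU: children K:{C}, U:{C} ∩→ {C}; cost 0
[col 0] FKU: children F:{G}, KU:{C} ∪→ {C,G}; cost 1
[col 0] EFGKU: children EG:{A,C}, FKU:{C,G} ∩→ {C}; cost 0
[col 1] EG: children E:{A}, G:{C} ∪→ {A,C}; cost 1
[col 1] KU: children K:{G}, U:{C} ∪→ {C,G}; cost 1
[col 1] FKU: children F:{G}, KU:{C,G} ∩→ {G}; cost 0
[col 1] EFGKU: children EG:{A,C}, FKU:{G} ∪→ {A,C,G}; cost 1
[col 2] EG: children E:{A}, G:{G} ∪→ {A,G}; cost 1
[col 2] KU: children K:{G}, U:{A} ∪→ {A,G}; cost 1
[col 2] FKU: children F:{C}, KU:{A,G} ∪→ {A,C,G}; cost 1
[col 2] EFGKU: children EG:{A,G}, FKU:{A,C,G} ∩→ {A,G}; cost 0
[col 3] EG: children E:{C}, G:{A} ∪→ {A,C}; cost 1
[col 3] KU: children K:{T}, U:{G} ∪→ {G,T}; cost 1
[col 3] FKU: children F:{C}, KU:{G,T} ∪→ {C,G,T}; cost 1
[col 3] EFGKU: children EG:{A,C}, FKU:{C,G,T} ∩→ {C}; cost 0
per-site changes: [2, 3, 3, 3]; total = 11

11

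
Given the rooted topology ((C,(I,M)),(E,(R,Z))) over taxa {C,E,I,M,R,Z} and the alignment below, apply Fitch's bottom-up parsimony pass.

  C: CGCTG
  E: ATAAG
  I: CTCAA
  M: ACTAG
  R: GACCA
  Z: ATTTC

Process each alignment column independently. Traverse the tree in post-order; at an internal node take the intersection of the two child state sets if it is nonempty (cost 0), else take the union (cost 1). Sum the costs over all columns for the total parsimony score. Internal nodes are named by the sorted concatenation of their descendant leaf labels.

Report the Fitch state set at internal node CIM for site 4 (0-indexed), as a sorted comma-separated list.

[col 0] IM: children I:{C}, M:{A} ∪→ {A,C}; cost 1
[col 0] CIM: children C:{C}, IM:{A,C} ∩→ {C}; cost 0
[col 0] RZ: children R:{G}, Z:{A} ∪→ {A,G}; cost 1
[col 0] ERZ: children E:{A}, RZ:{A,G} ∩→ {A}; cost 0
[col 0] CEIMRZ: children CIM:{C}, ERZ:{A} ∪→ {A,C}; cost 1
[col 1] IM: children I:{T}, M:{C} ∪→ {C,T}; cost 1
[col 1] CIM: children C:{G}, IM:{C,T} ∪→ {C,G,T}; cost 1
[col 1] RZ: children R:{A}, Z:{T} ∪→ {A,T}; cost 1
[col 1] ERZ: children E:{T}, RZ:{A,T} ∩→ {T}; cost 0
[col 1] CEIMRZ: children CIM:{C,G,T}, ERZ:{T} ∩→ {T}; cost 0
[col 2] IM: children I:{C}, M:{T} ∪→ {C,T}; cost 1
[col 2] CIM: children C:{C}, IM:{C,T} ∩→ {C}; cost 0
[col 2] RZ: children R:{C}, Z:{T} ∪→ {C,T}; cost 1
[col 2] ERZ: children E:{A}, RZ:{C,T} ∪→ {A,C,T}; cost 1
[col 2] CEIMRZ: children CIM:{C}, ERZ:{A,C,T} ∩→ {C}; cost 0
[col 3] IM: children I:{A}, M:{A} ∩→ {A}; cost 0
[col 3] CIM: children C:{T}, IM:{A} ∪→ {A,T}; cost 1
[col 3] RZ: children R:{C}, Z:{T} ∪→ {C,T}; cost 1
[col 3] ERZ: children E:{A}, RZ:{C,T} ∪→ {A,C,T}; cost 1
[col 3] CEIMRZ: children CIM:{A,T}, ERZ:{A,C,T} ∩→ {A,T}; cost 0
[col 4] IM: children I:{A}, M:{G} ∪→ {A,G}; cost 1
[col 4] CIM: children C:{G}, IM:{A,G} ∩→ {G}; cost 0
[col 4] RZ: children R:{A}, Z:{C} ∪→ {A,C}; cost 1
[col 4] ERZ: children E:{G}, RZ:{A,C} ∪→ {A,C,G}; cost 1
[col 4] CEIMRZ: children CIM:{G}, ERZ:{A,C,G} ∩→ {G}; cost 0
per-site changes: [3, 3, 3, 3, 3]; total = 15

G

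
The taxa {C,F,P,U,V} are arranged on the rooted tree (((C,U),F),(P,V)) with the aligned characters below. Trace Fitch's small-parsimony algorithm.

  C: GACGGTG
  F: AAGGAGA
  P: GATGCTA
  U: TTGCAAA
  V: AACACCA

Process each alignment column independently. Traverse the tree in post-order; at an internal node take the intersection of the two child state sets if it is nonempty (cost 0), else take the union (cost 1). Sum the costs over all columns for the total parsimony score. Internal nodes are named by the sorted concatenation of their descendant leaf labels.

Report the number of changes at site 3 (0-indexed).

2

site 0, node CU: C={G} ∪ U={T} → {G,T} (+1)
site 0, node CFU: CU={G,T} ∪ F={A} → {A,G,T} (+1)
site 0, node PV: P={G} ∪ V={A} → {A,G} (+1)
site 0, node CFPUV: CFU={A,G,T} ∩ PV={A,G} → {A,G} (+0)
site 1, node CU: C={A} ∪ U={T} → {A,T} (+1)
site 1, node CFU: CU={A,T} ∩ F={A} → {A} (+0)
site 1, node PV: P={A} ∩ V={A} → {A} (+0)
site 1, node CFPUV: CFU={A} ∩ PV={A} → {A} (+0)
site 2, node CU: C={C} ∪ U={G} → {C,G} (+1)
site 2, node CFU: CU={C,G} ∩ F={G} → {G} (+0)
site 2, node PV: P={T} ∪ V={C} → {C,T} (+1)
site 2, node CFPUV: CFU={G} ∪ PV={C,T} → {C,G,T} (+1)
site 3, node CU: C={G} ∪ U={C} → {C,G} (+1)
site 3, node CFU: CU={C,G} ∩ F={G} → {G} (+0)
site 3, node PV: P={G} ∪ V={A} → {A,G} (+1)
site 3, node CFPUV: CFU={G} ∩ PV={A,G} → {G} (+0)
site 4, node CU: C={G} ∪ U={A} → {A,G} (+1)
site 4, node CFU: CU={A,G} ∩ F={A} → {A} (+0)
site 4, node PV: P={C} ∩ V={C} → {C} (+0)
site 4, node CFPUV: CFU={A} ∪ PV={C} → {A,C} (+1)
site 5, node CU: C={T} ∪ U={A} → {A,T} (+1)
site 5, node CFU: CU={A,T} ∪ F={G} → {A,G,T} (+1)
site 5, node PV: P={T} ∪ V={C} → {C,T} (+1)
site 5, node CFPUV: CFU={A,G,T} ∩ PV={C,T} → {T} (+0)
site 6, node CU: C={G} ∪ U={A} → {A,G} (+1)
site 6, node CFU: CU={A,G} ∩ F={A} → {A} (+0)
site 6, node PV: P={A} ∩ V={A} → {A} (+0)
site 6, node CFPUV: CFU={A} ∩ PV={A} → {A} (+0)
per-site changes: [3, 1, 3, 2, 2, 3, 1]; total = 15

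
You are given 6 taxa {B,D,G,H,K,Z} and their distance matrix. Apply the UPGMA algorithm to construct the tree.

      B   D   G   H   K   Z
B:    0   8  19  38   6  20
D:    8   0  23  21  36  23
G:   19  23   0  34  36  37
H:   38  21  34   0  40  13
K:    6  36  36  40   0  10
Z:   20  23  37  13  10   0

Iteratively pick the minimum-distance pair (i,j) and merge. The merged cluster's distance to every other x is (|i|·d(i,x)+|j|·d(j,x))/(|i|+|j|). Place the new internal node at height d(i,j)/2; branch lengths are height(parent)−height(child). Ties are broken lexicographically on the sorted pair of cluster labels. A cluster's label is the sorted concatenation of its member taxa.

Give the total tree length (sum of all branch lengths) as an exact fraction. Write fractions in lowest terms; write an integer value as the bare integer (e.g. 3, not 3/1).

1889/30

iteration 1: select B,K (d=6); attach at lengths (3, 3); label the merged cluster BK
  updated: d(BK,D)=22, d(BK,G)=55/2, d(BK,H)=39, d(BK,Z)=15
iteration 2: select H,Z (d=13); attach at lengths (13/2, 13/2); label the merged cluster HZ
  updated: d(BK,HZ)=27, d(D,HZ)=22, d(G,HZ)=71/2
iteration 3: select BK,D (d=22); attach at lengths (8, 11); label the merged cluster BDK
  updated: d(BDK,G)=26, d(BDK,HZ)=76/3
iteration 4: select BDK,HZ (d=76/3); attach at lengths (5/3, 37/6); label the merged cluster BDHKZ
  updated: d(BDHKZ,G)=149/5
iteration 5: select BDHKZ,G (d=149/5); attach at lengths (67/30, 149/10); label the merged cluster BDGHKZ
final tree: ((((B:3,K:3):8,D:11):5/3,(H:13/2,Z:13/2):37/6):67/30,G:149/10)
total length: 1889/30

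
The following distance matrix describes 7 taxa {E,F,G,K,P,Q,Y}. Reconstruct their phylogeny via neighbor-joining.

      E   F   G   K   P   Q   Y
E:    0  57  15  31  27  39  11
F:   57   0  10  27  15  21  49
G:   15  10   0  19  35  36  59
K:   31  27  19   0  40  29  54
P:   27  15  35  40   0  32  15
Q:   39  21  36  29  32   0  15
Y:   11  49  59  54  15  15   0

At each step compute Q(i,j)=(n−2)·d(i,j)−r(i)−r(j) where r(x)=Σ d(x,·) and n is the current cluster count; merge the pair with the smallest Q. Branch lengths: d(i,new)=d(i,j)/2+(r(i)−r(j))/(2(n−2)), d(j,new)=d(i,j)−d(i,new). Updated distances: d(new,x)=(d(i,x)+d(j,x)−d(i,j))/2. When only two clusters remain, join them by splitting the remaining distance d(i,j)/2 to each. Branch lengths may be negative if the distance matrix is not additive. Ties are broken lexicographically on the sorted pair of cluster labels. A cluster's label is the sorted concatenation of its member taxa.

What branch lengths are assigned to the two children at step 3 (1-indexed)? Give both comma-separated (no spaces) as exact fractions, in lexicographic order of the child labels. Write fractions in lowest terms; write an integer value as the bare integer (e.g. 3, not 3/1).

step 1: merge (E,Y) at d=11, Q=-328; branch lengths E→16/5, Y→39/5; new cluster EY
  updated: d(EY,F)=95/2, d(EY,G)=63/2, d(EY,K)=37, d(EY,P)=31/2, d(EY,Q)=43/2
step 2: merge (EY,P) at d=31/2, Q=-457/2; branch lengths EY→155/16, P→93/16; new cluster EPY
  updated: d(EPY,F)=47/2, d(EPY,G)=51/2, d(EPY,K)=123/4, d(EPY,Q)=19
step 3: merge (EPY,Q) at d=19, Q=-587/4; branch lengths EPY→203/24, Q→253/24; new cluster EPQY
  updated: d(EPQY,F)=51/4, d(EPQY,G)=85/4, d(EPQY,K)=163/8
step 4: merge (EPQY,K) at d=163/8, Q=-80; branch lengths EPQY→115/16, K→211/16; new cluster EKPQY
  updated: d(EKPQY,F)=155/16, d(EKPQY,G)=159/16
step 5: merge (EKPQY,F) at d=155/16, Q=-237/8; branch lengths EKPQY→77/16, F→39/8; new cluster EFKPQY
  updated: d(EFKPQY,G)=41/8
step 6: merge (EFKPQY,G) at d=41/8; branch lengths EFKPQY→41/16, G→41/16; new cluster EFGKPQY
final tree: ((((((E:16/5,Y:39/5):155/16,P:93/16):203/24,Q:253/24):115/16,K:211/16):77/16,F:39/8):41/16,G:41/16)
total length: 1291/16

203/24,253/24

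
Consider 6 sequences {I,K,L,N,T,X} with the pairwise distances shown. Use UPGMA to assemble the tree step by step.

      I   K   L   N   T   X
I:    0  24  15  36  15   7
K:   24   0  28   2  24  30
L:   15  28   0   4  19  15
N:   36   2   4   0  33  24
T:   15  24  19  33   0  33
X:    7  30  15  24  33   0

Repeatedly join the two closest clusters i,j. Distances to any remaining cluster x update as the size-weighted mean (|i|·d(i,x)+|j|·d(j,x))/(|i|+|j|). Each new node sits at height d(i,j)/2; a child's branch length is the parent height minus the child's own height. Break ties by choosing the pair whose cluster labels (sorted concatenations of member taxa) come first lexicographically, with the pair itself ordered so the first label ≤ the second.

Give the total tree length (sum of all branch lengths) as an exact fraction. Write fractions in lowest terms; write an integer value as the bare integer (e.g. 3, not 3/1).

1. join K+N (d=2) ⇒ KN; edges |K|=1, |N|=1
  updated: d(I,KN)=30, d(KN,L)=16, d(KN,T)=57/2, d(KN,X)=27
2. join I+X (d=7) ⇒ IX; edges |I|=7/2, |X|=7/2
  updated: d(IX,KN)=57/2, d(IX,L)=15, d(IX,T)=24
3. join IX+L (d=15) ⇒ ILX; edges |IX|=4, |L|=15/2
  updated: d(ILX,KN)=73/3, d(ILX,T)=67/3
4. join ILX+T (d=67/3) ⇒ ILTX; edges |ILX|=11/3, |T|=67/6
  updated: d(ILTX,KN)=203/8
5. join ILTX+KN (d=203/8) ⇒ IKLNTX; edges |ILTX|=73/48, |KN|=187/16
final tree: ((((I:7/2,X:7/2):4,L:15/2):11/3,T:67/6):73/48,(K:1,N:1):187/16)
total length: 1165/24

1165/24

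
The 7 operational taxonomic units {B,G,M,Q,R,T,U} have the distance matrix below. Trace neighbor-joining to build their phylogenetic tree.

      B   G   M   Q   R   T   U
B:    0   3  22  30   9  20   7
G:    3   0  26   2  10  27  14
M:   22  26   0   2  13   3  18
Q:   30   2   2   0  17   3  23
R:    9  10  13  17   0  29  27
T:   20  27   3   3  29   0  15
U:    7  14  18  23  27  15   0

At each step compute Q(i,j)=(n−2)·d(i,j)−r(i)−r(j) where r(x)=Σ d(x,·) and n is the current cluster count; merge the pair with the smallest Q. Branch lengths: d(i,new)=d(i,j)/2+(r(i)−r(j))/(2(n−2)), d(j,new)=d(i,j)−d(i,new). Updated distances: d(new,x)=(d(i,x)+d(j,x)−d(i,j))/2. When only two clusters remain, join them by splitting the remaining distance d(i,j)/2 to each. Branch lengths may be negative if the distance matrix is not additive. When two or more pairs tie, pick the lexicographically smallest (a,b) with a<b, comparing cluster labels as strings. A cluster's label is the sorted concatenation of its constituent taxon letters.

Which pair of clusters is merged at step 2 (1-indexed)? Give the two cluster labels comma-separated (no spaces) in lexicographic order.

MT,Q

step 1: merge (M,T) at d=3, Q=-166; branch lengths M→1/5, T→14/5; new cluster MT
  updated: d(B,MT)=39/2, d(G,MT)=25, d(MT,Q)=1, d(MT,R)=39/2, d(MT,U)=15
step 2: merge (MT,Q) at d=1, Q=-149; branch lengths MT→11/8, Q→-3/8; new cluster MQT
  updated: d(B,MQT)=97/4, d(G,MQT)=13, d(MQT,R)=71/4, d(MQT,U)=37/2
step 3: merge (B,U) at d=7, Q=-355/4; branch lengths B→-3/8, U→59/8; new cluster BU
  updated: d(BU,G)=5, d(BU,MQT)=143/8, d(BU,R)=29/2
step 4: merge (BU,G) at d=5, Q=-443/8; branch lengths BU→155/32, G→5/32; new cluster BGU
  updated: d(BGU,MQT)=207/16, d(BGU,R)=39/4
step 5: merge (BGU,MQT) at d=207/16, Q=-647/16; branch lengths BGU→79/32, MQT→335/32; new cluster BGMQTU
  updated: d(BGMQTU,R)=233/32
step 6: merge (BGMQTU,R) at d=233/32; branch lengths BGMQTU→233/64, R→233/64; new cluster BGMQRTU
final tree: ((((B:-3/8,U:59/8):155/32,G:5/32):79/32,((M:1/5,T:14/5):11/8,Q:-3/8):335/32):233/64,R:233/64)
total length: 1159/32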